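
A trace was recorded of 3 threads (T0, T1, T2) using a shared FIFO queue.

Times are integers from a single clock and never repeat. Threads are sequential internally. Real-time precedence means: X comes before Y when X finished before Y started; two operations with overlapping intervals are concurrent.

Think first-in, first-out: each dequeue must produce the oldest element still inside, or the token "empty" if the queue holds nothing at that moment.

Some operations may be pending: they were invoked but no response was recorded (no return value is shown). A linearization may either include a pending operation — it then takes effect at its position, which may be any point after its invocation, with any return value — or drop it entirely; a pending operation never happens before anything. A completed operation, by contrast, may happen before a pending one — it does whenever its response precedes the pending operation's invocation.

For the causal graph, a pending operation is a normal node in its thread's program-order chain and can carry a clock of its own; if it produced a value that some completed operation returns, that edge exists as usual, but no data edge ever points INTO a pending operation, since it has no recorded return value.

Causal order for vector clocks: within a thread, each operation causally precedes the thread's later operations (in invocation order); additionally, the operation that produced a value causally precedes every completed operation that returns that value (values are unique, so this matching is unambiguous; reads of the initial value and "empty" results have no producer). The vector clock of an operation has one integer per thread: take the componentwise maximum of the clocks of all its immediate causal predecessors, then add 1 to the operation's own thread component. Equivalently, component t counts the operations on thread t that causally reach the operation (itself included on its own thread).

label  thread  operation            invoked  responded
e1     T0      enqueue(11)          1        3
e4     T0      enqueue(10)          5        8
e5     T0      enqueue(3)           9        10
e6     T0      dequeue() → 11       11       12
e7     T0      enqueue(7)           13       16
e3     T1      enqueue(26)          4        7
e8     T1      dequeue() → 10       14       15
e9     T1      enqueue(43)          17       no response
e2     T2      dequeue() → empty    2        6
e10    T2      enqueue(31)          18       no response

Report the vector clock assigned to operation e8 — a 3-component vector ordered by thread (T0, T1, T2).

VC(e2, invoked at 2): no causal predecessors; +1 on T2 → (0, 0, 1)
VC(e3, invoked at 4): no causal predecessors; +1 on T1 → (0, 1, 0)
VC(e1, invoked at 1): no causal predecessors; +1 on T0 → (1, 0, 0)
VC(e10, invoked at 18): max of VC(e2)=(0, 0, 1), then +1 on thread T2 → (0, 0, 2)
VC(e4, invoked at 5): max of VC(e1)=(1, 0, 0), then +1 on thread T0 → (2, 0, 0)
VC(e5, invoked at 9): max of VC(e4)=(2, 0, 0), then +1 on thread T0 → (3, 0, 0)
VC(e8, invoked at 14): max of VC(e3)=(0, 1, 0), VC(e4)=(2, 0, 0), then +1 on thread T1 → (2, 2, 0)
VC(e6, invoked at 11): max of VC(e1)=(1, 0, 0), VC(e5)=(3, 0, 0), then +1 on thread T0 → (4, 0, 0)
VC(e9, invoked at 17): max of VC(e8)=(2, 2, 0), then +1 on thread T1 → (2, 3, 0)
VC(e7, invoked at 13): max of VC(e6)=(4, 0, 0), then +1 on thread T0 → (5, 0, 0)
target: VC(e8) = (2, 2, 0)

(2, 2, 0)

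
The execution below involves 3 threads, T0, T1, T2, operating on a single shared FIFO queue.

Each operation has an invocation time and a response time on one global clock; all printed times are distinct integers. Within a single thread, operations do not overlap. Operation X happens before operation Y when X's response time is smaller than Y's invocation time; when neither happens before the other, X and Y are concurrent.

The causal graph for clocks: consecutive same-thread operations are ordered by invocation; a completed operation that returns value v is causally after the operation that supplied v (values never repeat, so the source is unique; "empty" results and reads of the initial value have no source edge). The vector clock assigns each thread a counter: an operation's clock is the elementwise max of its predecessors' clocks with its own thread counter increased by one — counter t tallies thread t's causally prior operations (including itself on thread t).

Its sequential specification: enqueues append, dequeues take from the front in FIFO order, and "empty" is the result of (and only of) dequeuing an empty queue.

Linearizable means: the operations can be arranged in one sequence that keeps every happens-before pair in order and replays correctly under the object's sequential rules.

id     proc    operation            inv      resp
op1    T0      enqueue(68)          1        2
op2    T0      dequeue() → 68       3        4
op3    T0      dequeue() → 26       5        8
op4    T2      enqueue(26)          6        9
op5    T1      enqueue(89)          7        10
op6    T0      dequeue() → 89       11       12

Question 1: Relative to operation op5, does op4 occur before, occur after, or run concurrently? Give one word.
op4 spans [6,9], op5 spans [7,10]
the intervals overlap in both directions

concurrent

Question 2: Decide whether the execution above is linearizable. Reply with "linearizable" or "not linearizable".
a witness: op1, op2, op4, op3, op5, op6
1. op1 enqueue(68), leaving queue <68>
2. op2 dequeue() → 68, leaving queue <>
3. op4 enqueue(26), leaving queue <26>
4. op3 dequeue() → 26, leaving queue <>
5. op5 enqueue(89), leaving queue <89>
6. op6 dequeue() → 89, leaving queue <>

linearizable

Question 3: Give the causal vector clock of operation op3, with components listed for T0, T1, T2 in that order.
VC(op4, invoked at 6): no causal predecessors; +1 on T2 → (0, 0, 1)
VC(op5, invoked at 7): no causal predecessors; +1 on T1 → (0, 1, 0)
VC(op1, invoked at 1): no causal predecessors; +1 on T0 → (1, 0, 0)
from VC(op1)=(1, 0, 0), op2 (invoked 3) maxes components and bumps T0 → (2, 0, 0)
from VC(op2)=(2, 0, 0), VC(op4)=(0, 0, 1), op3 (invoked 5) maxes components and bumps T0 → (3, 0, 1)
from VC(op3)=(3, 0, 1), VC(op5)=(0, 1, 0), op6 (invoked 11) maxes components and bumps T0 → (4, 1, 1)
target: VC(op3) = (3, 0, 1)

(3, 0, 1)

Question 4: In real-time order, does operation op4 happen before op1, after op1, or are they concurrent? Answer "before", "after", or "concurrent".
op4 spans [6,9], op1 spans [1,2]
resp(op1)=2 < inv(op4)=6

after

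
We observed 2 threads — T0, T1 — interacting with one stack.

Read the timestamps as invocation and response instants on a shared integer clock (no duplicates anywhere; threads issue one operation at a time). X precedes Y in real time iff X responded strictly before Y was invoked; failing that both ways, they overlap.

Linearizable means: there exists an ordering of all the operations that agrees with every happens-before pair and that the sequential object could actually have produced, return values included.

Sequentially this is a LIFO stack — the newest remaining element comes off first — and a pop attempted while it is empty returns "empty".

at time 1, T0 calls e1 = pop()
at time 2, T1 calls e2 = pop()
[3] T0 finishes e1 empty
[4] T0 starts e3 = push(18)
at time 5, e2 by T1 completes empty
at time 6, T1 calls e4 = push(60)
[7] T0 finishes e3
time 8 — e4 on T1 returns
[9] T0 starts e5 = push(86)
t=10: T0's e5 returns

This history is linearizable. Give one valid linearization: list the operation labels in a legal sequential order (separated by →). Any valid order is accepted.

e1 → e2 → e3 → e4 → e5

after step 1 (e1 pop() → empty): stack <>
after step 2 (e2 pop() → empty): stack <>
after step 3 (e3 push(18)): stack <18>
after step 4 (e4 push(60)): stack <18,60>
after step 5 (e5 push(86)): stack <18,60,86>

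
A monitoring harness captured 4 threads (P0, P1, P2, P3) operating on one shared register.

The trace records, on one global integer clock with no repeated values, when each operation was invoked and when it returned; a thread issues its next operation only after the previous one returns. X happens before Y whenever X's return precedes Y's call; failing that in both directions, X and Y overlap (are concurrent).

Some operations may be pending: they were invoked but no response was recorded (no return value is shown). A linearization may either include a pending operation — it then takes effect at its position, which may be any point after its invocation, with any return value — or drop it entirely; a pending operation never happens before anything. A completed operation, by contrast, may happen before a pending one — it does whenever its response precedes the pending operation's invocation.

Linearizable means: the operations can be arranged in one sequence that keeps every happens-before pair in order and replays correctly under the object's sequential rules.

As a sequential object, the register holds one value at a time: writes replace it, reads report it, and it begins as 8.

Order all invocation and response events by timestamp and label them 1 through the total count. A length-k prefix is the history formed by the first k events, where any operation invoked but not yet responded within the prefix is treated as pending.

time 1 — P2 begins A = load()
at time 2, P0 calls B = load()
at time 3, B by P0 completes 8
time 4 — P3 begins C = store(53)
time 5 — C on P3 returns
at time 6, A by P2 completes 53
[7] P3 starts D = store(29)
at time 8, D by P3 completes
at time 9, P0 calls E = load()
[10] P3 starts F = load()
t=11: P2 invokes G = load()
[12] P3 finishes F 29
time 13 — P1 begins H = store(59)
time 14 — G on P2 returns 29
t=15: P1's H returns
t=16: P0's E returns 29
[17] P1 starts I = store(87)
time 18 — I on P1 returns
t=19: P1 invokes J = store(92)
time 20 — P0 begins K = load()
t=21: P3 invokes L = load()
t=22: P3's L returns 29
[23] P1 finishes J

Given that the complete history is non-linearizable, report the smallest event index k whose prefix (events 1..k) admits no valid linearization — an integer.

22

one valid order for events 1..21 is B, C, A, D, E, F, G, H, I:
1. B load() → 8, leaving value 8
2. C store(53), leaving value 53
3. A load() → 53, leaving value 53
4. D store(29), leaving value 29
5. E load() → 29, leaving value 29
6. F load() → 29, leaving value 29
7. G load() → 29, leaving value 29
8. H store(59), leaving value 59
9. I store(87), leaving value 87
adding event 22 (L responds at 22) leaves no legal real-time order
including or dropping the 2 pending operations (J, K) in any combination fails
for example A, B, C, D, E, F, G, H, I, L (pending dropped) fails at step 1: A load() → 53 is not legal there
for example A, B, C, D, E, F, H, G, I, L (pending dropped) fails at step 1: A load() → 53 is not legal there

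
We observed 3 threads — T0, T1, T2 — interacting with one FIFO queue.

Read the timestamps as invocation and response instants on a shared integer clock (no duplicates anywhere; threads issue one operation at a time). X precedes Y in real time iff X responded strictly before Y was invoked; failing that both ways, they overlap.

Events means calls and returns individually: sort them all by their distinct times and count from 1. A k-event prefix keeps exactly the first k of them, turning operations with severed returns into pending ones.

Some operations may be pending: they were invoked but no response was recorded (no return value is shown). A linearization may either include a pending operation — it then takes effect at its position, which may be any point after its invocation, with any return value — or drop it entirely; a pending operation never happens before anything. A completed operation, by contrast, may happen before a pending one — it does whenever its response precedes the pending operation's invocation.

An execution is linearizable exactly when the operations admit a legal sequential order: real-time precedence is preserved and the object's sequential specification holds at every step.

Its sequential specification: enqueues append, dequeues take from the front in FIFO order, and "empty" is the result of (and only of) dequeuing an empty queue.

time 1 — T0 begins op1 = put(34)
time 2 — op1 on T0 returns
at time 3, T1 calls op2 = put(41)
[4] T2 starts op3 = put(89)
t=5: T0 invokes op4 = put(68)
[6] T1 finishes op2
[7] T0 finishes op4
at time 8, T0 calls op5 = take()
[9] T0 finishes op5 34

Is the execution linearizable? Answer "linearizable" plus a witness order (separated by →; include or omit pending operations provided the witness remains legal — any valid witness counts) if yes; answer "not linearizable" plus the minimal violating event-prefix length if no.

linearizable — witness: op1 → op2 → op3 → op4 → op5

after step 1 (op1 put(34)): queue <34>
after step 2 (op2 put(41)): queue <34,41>
after step 3 (op3 put(89) (pending, included)): queue <34,41,89>
after step 4 (op4 put(68)): queue <34,41,89,68>
after step 5 (op5 take() → 34): queue <41,89,68>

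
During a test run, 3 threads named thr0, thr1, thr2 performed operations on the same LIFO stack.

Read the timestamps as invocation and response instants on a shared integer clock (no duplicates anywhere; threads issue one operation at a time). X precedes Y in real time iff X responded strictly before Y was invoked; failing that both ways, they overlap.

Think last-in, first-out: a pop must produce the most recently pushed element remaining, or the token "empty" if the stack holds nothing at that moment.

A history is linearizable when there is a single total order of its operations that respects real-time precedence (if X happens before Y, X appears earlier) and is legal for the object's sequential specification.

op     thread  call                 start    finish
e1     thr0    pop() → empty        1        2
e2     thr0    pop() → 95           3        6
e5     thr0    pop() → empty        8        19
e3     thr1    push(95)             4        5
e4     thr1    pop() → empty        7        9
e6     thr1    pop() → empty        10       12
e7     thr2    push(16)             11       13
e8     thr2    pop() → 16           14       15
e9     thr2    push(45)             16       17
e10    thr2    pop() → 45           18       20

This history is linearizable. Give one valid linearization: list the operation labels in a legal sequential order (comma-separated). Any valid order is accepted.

e1, e3, e2, e4, e5, e6, e7, e8, e9, e10

step 1: e1 pop() → empty — stack <>
step 2: e3 push(95) — stack <95>
step 3: e2 pop() → 95 — stack <>
step 4: e4 pop() → empty — stack <>
step 5: e5 pop() → empty — stack <>
step 6: e6 pop() → empty — stack <>
step 7: e7 push(16) — stack <16>
step 8: e8 pop() → 16 — stack <>
step 9: e9 push(45) — stack <45>
step 10: e10 pop() → 45 — stack <>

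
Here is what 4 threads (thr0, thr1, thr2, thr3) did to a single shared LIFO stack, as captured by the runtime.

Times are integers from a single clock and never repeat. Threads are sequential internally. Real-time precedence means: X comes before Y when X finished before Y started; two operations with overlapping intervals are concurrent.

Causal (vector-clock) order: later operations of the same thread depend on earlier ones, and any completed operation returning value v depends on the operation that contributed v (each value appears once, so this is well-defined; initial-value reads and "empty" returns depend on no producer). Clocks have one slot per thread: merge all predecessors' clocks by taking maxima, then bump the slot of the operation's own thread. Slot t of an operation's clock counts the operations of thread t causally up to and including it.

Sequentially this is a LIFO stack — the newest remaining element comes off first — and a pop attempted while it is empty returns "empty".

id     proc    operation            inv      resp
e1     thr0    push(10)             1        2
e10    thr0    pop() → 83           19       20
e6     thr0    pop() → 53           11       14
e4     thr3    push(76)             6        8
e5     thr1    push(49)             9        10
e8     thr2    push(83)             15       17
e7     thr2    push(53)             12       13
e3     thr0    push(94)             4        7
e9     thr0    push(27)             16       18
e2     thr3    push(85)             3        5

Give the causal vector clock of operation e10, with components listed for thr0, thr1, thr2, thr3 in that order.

(5, 0, 2, 0)

invoked at 3, e2 has no predecessors; its own thr3 bump gives (0, 0, 0, 1)
invoked at 12, e7 has no predecessors; its own thr2 bump gives (0, 0, 1, 0)
invoked at 9, e5 has no predecessors; its own thr1 bump gives (0, 1, 0, 0)
invoked at 1, e1 has no predecessors; its own thr0 bump gives (1, 0, 0, 0)
e4 (invocation 6): componentwise max over VC(e2)=(0, 0, 0, 1), +1 at thr3, giving (0, 0, 0, 2)
e8 (invocation 15): componentwise max over VC(e7)=(0, 0, 1, 0), +1 at thr2, giving (0, 0, 2, 0)
e3 (invocation 4): componentwise max over VC(e1)=(1, 0, 0, 0), +1 at thr0, giving (2, 0, 0, 0)
e6 (invocation 11): componentwise max over VC(e3)=(2, 0, 0, 0), VC(e7)=(0, 0, 1, 0), +1 at thr0, giving (3, 0, 1, 0)
e9 (invocation 16): componentwise max over VC(e6)=(3, 0, 1, 0), +1 at thr0, giving (4, 0, 1, 0)
e10 (invocation 19): componentwise max over VC(e8)=(0, 0, 2, 0), VC(e9)=(4, 0, 1, 0), +1 at thr0, giving (5, 0, 2, 0)
target: VC(e10) = (5, 0, 2, 0)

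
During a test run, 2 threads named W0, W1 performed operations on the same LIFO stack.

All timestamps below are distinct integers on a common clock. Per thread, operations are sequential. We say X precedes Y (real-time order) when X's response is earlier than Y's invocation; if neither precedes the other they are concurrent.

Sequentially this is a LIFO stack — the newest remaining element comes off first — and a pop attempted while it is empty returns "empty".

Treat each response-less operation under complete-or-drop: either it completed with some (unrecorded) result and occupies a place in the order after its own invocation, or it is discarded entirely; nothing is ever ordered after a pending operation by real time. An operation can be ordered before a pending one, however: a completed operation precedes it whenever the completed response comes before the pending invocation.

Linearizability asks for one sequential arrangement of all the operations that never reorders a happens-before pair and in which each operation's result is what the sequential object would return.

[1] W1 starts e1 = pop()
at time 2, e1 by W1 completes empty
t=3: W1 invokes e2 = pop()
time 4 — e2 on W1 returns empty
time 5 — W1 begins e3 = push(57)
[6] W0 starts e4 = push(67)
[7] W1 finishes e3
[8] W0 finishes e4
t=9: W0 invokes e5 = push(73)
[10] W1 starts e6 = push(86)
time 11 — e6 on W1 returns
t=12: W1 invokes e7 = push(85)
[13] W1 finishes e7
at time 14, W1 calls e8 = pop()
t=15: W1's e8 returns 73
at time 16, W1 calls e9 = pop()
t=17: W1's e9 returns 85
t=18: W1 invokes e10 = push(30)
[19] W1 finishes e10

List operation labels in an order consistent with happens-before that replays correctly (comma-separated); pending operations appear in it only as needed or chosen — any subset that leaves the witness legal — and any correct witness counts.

e1, e2, e3, e4, e6, e7, e5, e8, e9, e10

after step 1 (e1 pop() → empty): stack <>
after step 2 (e2 pop() → empty): stack <>
after step 3 (e3 push(57)): stack <57>
after step 4 (e4 push(67)): stack <57,67>
after step 5 (e6 push(86)): stack <57,67,86>
after step 6 (e7 push(85)): stack <57,67,86,85>
after step 7 (e5 push(73) (pending, included)): stack <57,67,86,85,73>
after step 8 (e8 pop() → 73): stack <57,67,86,85>
after step 9 (e9 pop() → 85): stack <57,67,86>
after step 10 (e10 push(30)): stack <57,67,86,30>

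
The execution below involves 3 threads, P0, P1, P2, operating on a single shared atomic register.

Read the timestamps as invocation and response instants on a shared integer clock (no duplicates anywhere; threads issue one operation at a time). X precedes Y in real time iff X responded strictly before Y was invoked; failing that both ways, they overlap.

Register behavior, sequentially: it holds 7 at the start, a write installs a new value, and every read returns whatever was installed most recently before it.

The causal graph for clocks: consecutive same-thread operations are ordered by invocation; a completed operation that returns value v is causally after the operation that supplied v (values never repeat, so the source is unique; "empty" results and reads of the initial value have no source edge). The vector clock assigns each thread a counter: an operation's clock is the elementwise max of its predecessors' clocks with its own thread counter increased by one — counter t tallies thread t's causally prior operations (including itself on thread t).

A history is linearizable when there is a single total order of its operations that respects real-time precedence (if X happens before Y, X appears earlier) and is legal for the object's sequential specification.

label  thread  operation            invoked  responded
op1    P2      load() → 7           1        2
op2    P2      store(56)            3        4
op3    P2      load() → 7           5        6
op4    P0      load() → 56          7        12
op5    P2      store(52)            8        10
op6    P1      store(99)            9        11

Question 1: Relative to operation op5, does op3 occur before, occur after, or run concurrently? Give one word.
Answer: before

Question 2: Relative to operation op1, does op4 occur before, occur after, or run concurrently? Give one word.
Answer: after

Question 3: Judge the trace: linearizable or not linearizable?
already the first 6 events (up to op3's response at time 6) admit no linearization; the first 5 still do
the sole real-time-consistent order of 3 completed operations fails the atomic register replay
take op1, op2, op3: step 3 already fails, because op3 load() → 7 cannot occur there

not linearizable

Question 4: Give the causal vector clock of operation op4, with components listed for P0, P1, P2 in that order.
Answer: (1, 0, 2)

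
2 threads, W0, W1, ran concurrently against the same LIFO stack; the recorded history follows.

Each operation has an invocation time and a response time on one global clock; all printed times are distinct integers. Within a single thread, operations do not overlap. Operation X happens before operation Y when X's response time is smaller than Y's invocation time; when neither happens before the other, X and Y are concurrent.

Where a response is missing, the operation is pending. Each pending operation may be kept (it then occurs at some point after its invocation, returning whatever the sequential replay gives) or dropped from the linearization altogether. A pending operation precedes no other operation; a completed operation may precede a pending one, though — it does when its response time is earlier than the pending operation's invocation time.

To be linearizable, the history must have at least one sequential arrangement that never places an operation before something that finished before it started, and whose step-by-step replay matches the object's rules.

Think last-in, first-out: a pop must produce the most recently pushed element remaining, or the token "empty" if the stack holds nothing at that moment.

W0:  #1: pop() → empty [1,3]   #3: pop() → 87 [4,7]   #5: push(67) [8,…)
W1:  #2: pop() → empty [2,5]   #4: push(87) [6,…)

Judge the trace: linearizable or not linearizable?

linearizable

one valid linearization: #1, #2, #4, #3
1. #1 pop() → empty, leaving stack <>
2. #2 pop() → empty, leaving stack <>
3. #4 push(87) (pending, included), leaving stack <87>
4. #3 pop() → 87, leaving stack <>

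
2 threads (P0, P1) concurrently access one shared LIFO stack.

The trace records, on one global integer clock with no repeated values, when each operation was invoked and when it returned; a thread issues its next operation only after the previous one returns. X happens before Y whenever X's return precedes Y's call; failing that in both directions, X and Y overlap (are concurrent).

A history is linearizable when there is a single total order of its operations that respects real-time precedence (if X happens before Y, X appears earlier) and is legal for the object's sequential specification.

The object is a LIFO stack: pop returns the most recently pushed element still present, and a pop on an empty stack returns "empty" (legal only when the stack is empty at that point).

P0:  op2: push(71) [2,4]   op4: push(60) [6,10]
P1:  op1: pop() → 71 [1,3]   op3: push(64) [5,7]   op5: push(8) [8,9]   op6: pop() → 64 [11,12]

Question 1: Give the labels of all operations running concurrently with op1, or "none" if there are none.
Answer: op2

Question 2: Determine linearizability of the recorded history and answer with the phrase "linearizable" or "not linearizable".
already the first 12 events (up to op6's response at time 12) admit no linearization; the first 11 still do
real-time-consistent orders of the 6 completed operations: 6 — all fail the LIFO stack replay
take op1, op2, op3, op4, op5, op6: step 1 already fails, because op1 pop() → 71 cannot occur there
take op1, op2, op3, op5, op4, op6: step 1 already fails, because op1 pop() → 71 cannot occur there

not linearizable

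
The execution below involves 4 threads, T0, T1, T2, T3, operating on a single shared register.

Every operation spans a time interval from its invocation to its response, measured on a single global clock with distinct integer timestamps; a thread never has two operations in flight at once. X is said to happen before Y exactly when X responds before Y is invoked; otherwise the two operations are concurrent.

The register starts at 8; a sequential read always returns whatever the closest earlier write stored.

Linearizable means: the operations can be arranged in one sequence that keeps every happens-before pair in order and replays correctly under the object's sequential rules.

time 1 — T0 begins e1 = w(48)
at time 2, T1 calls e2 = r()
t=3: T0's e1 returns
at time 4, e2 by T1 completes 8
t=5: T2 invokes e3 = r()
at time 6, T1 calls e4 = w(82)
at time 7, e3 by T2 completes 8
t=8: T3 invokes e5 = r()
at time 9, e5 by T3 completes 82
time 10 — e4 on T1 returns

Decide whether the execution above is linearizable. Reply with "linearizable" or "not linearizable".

through event 6 a valid linearization exists; event 7 (e3 responding at time 7) ends that
3 completed operations, 2 real-time-consistent orders — every register replay fails
include/drop combinations of the 1 pending operation (e4) were all tried; none helps
take e1, e2, e3 (pending dropped): step 2 already fails, because e2 r() → 8 cannot occur there
take e2, e1, e3 (pending dropped): step 3 already fails, because e3 r() → 8 cannot occur there

not linearizable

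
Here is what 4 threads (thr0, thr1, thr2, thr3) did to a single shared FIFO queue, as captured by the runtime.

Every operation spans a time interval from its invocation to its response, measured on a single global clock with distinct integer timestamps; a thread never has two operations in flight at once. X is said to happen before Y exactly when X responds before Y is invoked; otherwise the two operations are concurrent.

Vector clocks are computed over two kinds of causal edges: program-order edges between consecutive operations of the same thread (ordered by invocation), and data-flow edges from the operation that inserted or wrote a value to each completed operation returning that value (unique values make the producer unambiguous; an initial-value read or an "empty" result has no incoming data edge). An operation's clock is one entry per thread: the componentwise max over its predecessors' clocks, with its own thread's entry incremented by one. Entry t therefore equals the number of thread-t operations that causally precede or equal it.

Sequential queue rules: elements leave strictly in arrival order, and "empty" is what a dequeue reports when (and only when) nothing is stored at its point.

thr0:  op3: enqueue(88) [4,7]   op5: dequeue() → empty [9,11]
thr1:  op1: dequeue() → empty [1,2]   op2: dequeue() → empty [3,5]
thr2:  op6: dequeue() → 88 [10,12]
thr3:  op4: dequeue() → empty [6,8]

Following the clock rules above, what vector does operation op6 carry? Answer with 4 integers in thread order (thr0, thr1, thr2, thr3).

VC(op4, invoked at 6): no causal predecessors; +1 on thr3 → (0, 0, 0, 1)
VC(op1, invoked at 1): no causal predecessors; +1 on thr1 → (0, 1, 0, 0)
VC(op3, invoked at 4): no causal predecessors; +1 on thr0 → (1, 0, 0, 0)
merge at op2 (invoked 3): VC(op1)=(0, 1, 0, 0), own-thread bump on thr1 → (0, 2, 0, 0)
merge at op6 (invoked 10): VC(op3)=(1, 0, 0, 0), own-thread bump on thr2 → (1, 0, 1, 0)
merge at op5 (invoked 9): VC(op3)=(1, 0, 0, 0), own-thread bump on thr0 → (2, 0, 0, 0)
target: VC(op6) = (1, 0, 1, 0)

(1, 0, 1, 0)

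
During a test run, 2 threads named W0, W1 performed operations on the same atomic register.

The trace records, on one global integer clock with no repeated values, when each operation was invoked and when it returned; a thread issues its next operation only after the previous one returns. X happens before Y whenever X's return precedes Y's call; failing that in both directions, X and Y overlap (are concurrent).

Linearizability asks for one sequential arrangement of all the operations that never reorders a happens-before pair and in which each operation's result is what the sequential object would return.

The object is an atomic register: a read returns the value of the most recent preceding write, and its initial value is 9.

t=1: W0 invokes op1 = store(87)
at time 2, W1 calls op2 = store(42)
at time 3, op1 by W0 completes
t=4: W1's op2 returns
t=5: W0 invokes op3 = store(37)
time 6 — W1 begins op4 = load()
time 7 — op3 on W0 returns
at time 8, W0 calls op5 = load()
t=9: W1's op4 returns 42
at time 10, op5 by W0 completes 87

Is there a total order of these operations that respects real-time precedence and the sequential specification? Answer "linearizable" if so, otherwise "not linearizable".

not linearizable

cut after 9 events: linearizable; cut after 10 events (op5 responds, time 10): not linearizable
every one of the 6 real-time-consistent orders over 5 completed atomic register ops fails the sequential spec
e.g. op1, op2, op3, op4, op5: illegal at step 4, since op4 load() → 42 cannot apply there
e.g. op1, op2, op3, op5, op4: illegal at step 4, since op5 load() → 87 cannot apply there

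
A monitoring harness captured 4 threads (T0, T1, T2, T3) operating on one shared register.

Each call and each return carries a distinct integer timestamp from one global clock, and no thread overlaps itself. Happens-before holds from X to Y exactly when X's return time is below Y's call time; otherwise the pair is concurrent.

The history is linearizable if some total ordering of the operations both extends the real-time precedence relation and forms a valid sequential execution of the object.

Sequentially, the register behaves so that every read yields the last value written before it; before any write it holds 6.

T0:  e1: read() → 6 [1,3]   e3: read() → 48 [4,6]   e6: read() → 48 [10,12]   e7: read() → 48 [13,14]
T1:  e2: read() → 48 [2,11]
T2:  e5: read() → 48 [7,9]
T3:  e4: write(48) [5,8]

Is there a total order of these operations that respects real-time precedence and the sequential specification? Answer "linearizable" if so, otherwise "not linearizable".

linearizable

one valid linearization: e1, e4, e2, e3, e5, e6, e7
step 1: e1 read() → 6 — value 6
step 2: e4 write(48) — value 48
step 3: e2 read() → 48 — value 48
step 4: e3 read() → 48 — value 48
step 5: e5 read() → 48 — value 48
step 6: e6 read() → 48 — value 48
step 7: e7 read() → 48 — value 48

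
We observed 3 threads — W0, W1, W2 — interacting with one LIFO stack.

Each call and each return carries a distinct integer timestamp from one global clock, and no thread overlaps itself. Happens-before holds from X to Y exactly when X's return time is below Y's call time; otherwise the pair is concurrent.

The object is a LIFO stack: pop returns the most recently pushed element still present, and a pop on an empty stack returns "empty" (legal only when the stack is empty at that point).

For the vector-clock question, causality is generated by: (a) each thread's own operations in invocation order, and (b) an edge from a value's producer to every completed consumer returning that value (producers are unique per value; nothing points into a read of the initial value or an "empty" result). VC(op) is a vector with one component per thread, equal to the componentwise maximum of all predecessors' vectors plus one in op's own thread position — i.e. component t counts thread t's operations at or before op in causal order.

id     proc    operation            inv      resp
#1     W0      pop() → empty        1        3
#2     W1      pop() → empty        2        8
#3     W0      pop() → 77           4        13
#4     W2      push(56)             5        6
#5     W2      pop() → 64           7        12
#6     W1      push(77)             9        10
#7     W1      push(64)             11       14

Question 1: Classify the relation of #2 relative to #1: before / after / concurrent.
Answer: concurrent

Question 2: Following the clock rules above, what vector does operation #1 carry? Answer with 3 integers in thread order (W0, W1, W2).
Answer: (1, 0, 0)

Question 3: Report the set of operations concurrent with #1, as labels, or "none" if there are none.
Answer: #2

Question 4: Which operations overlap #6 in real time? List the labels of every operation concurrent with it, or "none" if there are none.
Answer: #3, #5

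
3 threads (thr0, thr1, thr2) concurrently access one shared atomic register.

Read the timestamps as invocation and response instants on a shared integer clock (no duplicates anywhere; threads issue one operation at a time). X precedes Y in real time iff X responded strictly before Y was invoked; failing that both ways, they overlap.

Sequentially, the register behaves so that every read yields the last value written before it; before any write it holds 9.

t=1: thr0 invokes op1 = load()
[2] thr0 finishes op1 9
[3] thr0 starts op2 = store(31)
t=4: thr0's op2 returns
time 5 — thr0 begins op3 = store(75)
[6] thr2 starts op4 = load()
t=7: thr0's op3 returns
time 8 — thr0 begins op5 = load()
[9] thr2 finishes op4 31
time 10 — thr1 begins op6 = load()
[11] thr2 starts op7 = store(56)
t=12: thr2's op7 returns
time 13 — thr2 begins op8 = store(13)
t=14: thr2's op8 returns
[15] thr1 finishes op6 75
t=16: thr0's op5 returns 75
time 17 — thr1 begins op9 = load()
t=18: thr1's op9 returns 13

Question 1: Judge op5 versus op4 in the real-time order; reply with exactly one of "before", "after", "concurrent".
concurrent

op5 spans [8,16], op4 spans [6,9]
the intervals overlap in both directions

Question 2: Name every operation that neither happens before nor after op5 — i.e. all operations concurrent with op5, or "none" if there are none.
op4, op6, op7, op8

overlap test against op5 [8,16]: concurrent iff the interval meets 8..16
op1 [1,2]: before
op2 [3,4]: before
op3 [5,7]: before
op4 [6,9]: concurrent
op6 [10,15]: concurrent
op7 [11,12]: concurrent
op8 [13,14]: concurrent
op9 [17,18]: after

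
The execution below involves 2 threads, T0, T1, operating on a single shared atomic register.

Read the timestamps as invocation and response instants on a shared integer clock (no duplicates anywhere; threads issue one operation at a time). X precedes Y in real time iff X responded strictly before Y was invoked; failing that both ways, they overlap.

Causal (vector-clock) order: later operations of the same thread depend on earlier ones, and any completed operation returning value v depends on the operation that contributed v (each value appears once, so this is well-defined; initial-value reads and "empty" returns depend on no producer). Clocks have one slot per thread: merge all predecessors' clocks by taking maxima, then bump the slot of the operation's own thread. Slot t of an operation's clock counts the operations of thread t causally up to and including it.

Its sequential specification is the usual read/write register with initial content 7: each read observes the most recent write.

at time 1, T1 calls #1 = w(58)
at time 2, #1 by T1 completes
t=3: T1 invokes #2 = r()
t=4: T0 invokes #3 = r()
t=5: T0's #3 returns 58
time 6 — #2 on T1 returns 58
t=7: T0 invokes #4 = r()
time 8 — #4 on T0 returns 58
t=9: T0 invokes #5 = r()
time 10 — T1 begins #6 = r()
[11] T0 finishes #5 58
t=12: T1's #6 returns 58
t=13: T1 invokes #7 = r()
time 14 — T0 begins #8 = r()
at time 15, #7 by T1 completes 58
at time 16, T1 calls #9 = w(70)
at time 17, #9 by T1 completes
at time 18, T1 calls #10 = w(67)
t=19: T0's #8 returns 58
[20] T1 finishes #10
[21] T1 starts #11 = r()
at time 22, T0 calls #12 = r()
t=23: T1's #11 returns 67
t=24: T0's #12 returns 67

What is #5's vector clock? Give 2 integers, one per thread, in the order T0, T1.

(3, 1)

#1, invoked 1, has no incoming edges; only T1's bump applies → (0, 1)
from VC(#1)=(0, 1), #2 (invoked 3) maxes components and bumps T1 → (0, 2)
from VC(#1)=(0, 1), #3 (invoked 4) maxes components and bumps T0 → (1, 1)
from VC(#1)=(0, 1), VC(#2)=(0, 2), #6 (invoked 10) maxes components and bumps T1 → (0, 3)
from VC(#1)=(0, 1), VC(#3)=(1, 1), #4 (invoked 7) maxes components and bumps T0 → (2, 1)
from VC(#1)=(0, 1), VC(#6)=(0, 3), #7 (invoked 13) maxes components and bumps T1 → (0, 4)
from VC(#1)=(0, 1), VC(#4)=(2, 1), #5 (invoked 9) maxes components and bumps T0 → (3, 1)
from VC(#7)=(0, 4), #9 (invoked 16) maxes components and bumps T1 → (0, 5)
from VC(#1)=(0, 1), VC(#5)=(3, 1), #8 (invoked 14) maxes components and bumps T0 → (4, 1)
from VC(#9)=(0, 5), #10 (invoked 18) maxes components and bumps T1 → (0, 6)
from VC(#10)=(0, 6), #11 (invoked 21) maxes components and bumps T1 → (0, 7)
from VC(#8)=(4, 1), VC(#10)=(0, 6), #12 (invoked 22) maxes components and bumps T0 → (5, 6)
target: VC(#5) = (3, 1)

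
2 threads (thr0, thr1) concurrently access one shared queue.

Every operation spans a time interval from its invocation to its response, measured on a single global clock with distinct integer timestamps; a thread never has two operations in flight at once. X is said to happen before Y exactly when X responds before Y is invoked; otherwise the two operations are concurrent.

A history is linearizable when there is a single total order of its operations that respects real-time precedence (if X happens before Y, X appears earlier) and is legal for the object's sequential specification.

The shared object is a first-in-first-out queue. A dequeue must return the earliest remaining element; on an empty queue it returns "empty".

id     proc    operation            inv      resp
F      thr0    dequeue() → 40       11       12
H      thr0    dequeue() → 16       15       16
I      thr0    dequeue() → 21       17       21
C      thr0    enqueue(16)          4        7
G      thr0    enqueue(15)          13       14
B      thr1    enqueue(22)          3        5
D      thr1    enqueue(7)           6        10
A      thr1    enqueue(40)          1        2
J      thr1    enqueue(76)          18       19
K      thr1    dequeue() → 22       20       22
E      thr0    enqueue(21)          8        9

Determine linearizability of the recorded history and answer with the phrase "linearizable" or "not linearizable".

one valid linearization: A, C, B, E, D, F, G, H, J, K, I
step 1: A enqueue(40) — queue <40>
step 2: C enqueue(16) — queue <40,16>
step 3: B enqueue(22) — queue <40,16,22>
step 4: E enqueue(21) — queue <40,16,22,21>
step 5: D enqueue(7) — queue <40,16,22,21,7>
step 6: F dequeue() → 40 — queue <16,22,21,7>
step 7: G enqueue(15) — queue <16,22,21,7,15>
step 8: H dequeue() → 16 — queue <22,21,7,15>
step 9: J enqueue(76) — queue <22,21,7,15,76>
step 10: K dequeue() → 22 — queue <21,7,15,76>
step 11: I dequeue() → 21 — queue <7,15,76>

linearizable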